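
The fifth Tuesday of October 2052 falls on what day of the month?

29

October 1, 2052 is a Tuesday, so the first Tuesday is the 1st.
The fifth Tuesday is 1 + 28 = 29.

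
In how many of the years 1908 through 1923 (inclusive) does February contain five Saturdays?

1

February has 28 days (29 in leap years); it has five Saturdays when Saturday falls among the first (month-length − 28) days — i.e. when February 1 is Saturday in a leap year (never in a common year).
February 1 by year: 1908:Sat✓ 1909:Mon 1910:Tue 1911:Wed 1912:Thu 1913:Sat 1914:Sun 1915:Mon 1916:Tue 1917:Thu 1918:Fri 1919:Sat 1920:Sun 1921:Tue 1922:Wed 1923:Thu
Years with five Saturdays: 1908 → 1.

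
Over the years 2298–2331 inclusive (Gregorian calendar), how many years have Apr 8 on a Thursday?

Track Apr 8's weekday year by year (advancing +1, or +2 across a Feb 29):
  2298: Fri  2299: Sat (+1)  2300: Sun (+1)  2301: Mon (+1)  2302: Tue (+1)
  2303: Wed (+1)  2304: Fri (+2)  2305: Sat (+1)  2306: Sun (+1)  2307: Mon (+1)
  2308: Wed (+2)  2309: Thu (+1) ✓  2310: Fri (+1)  2311: Sat (+1)  … (6 more years) …
  2318: Mon (+1)  2319: Tue (+1)  2320: Thu (+2) ✓  2321: Fri (+1)  2322: Sat (+1)
  2323: Sun (+1)  2324: Tue (+2)  2325: Wed (+1)  2326: Thu (+1) ✓  2327: Fri (+1)
  2328: Sun (+2)  2329: Mon (+1)  2330: Tue (+1)  2331: Wed (+1)
Thursday years: 2309, 2315, 2320, 2326 — 4 in total.

4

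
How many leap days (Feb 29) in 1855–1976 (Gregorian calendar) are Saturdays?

5

Leap years in 1855–1976: 30 of them.
Feb 29 weekday advances by 5 (mod 7) from one leap year to the next four years later (or differs when a century non-leap intervenes).
Leap-day weekdays: 1856:Fri 1860:Wed 1864:Mon 1868:Sat✓ 1872:Thu 1876:Tue 1880:Sun 1884:Fri 1888:Wed 1892:Mon 1896:Sat✓ 1904:Mon 1908:Sat✓ …(4 more)… 1928:Wed 1932:Mon 1936:Sat✓ 1940:Thu 1944:Tue 1948:Sun 1952:Fri 1956:Wed 1960:Mon 1964:Sat✓ 1968:Thu 1972:Tue 1976:Sun
Saturday: 1868, 1896, 1908, 1936, 1964 → 5.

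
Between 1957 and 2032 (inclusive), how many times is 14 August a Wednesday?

12

Track 14 August's weekday year by year (advancing +1, or +2 across a Feb 29):
  1957: Wed ✓  1958: Thu (+1)  1959: Fri (+1)  1960: Sun (+2)  1961: Mon (+1)
  1962: Tue (+1)  1963: Wed (+1) ✓  1964: Fri (+2)  1965: Sat (+1)  1966: Sun (+1)
  1967: Mon (+1)  1968: Wed (+2) ✓  1969: Thu (+1)  1970: Fri (+1)  … (48 more years) …
  2019: Wed (+1) ✓  2020: Fri (+2)  2021: Sat (+1)  2022: Sun (+1)  2023: Mon (+1)
  2024: Wed (+2) ✓  2025: Thu (+1)  2026: Fri (+1)  2027: Sat (+1)  2028: Mon (+2)
  2029: Tue (+1)  2030: Wed (+1) ✓  2031: Thu (+1)  2032: Sat (+2)
Wednesday years: 1957, 1963, 1968, 1974, 1985, 1991, 1996, 2002, 2013, 2019, 2024, 2030 — 12 in total.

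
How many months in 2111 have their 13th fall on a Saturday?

1

Check the 13th of each month of 2111: Jan 13: Tue, Feb 13: Fri, Mar 13: Fri, Apr 13: Mon, May 13: Wed, Jun 13: Sat, Jul 13: Mon, Aug 13: Thu, Sep 13: Sun, Oct 13: Tue, Nov 13: Fri, Dec 13: Sun.
Saturday occurs in June — 1 month.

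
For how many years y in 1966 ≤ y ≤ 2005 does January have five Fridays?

January has 31 days; it has five Fridays when Friday falls among the first (month-length − 28) days — i.e. when January 1 is one of Friday/Thursday/Wednesday.
January 1 by year: 1966:Sat 1967:Sun 1968:Mon 1969:Wed✓ 1970:Thu✓ 1971:Fri✓ 1972:Sat 1973:Mon 1974:Tue 1975:Wed✓ 1976:Thu✓ 1977:Sat 1978:Sun 1979:Mon 1980:Tue …(10 more)… 1991:Tue 1992:Wed✓ 1993:Fri✓ 1994:Sat 1995:Sun 1996:Mon 1997:Wed✓ 1998:Thu✓ 1999:Fri✓ 2000:Sat 2001:Mon 2002:Tue 2003:Wed✓ 2004:Thu✓ 2005:Sat
Years with five Fridays: 1969, 1970, 1971, 1975, 1976, 1981, 1982, 1986, 1987, 1988, 1992, 1993, 1997, 1998, 1999, 2003, 2004 → 17.

17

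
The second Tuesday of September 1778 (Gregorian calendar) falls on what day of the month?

8

September 1, 1778 is a Tuesday, so the first Tuesday is the 1st.
The second Tuesday is 1 + 7 = 8.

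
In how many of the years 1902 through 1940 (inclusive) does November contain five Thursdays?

November has 30 days; it has five Thursdays when Thursday falls among the first (month-length − 28) days — i.e. when November 1 is one of Thursday/Wednesday.
November 1 by year: 1902:Sat 1903:Sun 1904:Tue 1905:Wed✓ 1906:Thu✓ 1907:Fri 1908:Sun 1909:Mon 1910:Tue 1911:Wed✓ 1912:Fri 1913:Sat 1914:Sun 1915:Mon 1916:Wed✓ …(9 more)… 1926:Mon 1927:Tue 1928:Thu✓ 1929:Fri 1930:Sat 1931:Sun 1932:Tue 1933:Wed✓ 1934:Thu✓ 1935:Fri 1936:Sun 1937:Mon 1938:Tue 1939:Wed✓ 1940:Fri
Years with five Thursdays: 1905, 1906, 1911, 1916, 1917, 1922, 1923, 1928, 1933, 1934, 1939 → 11.

11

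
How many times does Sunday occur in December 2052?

5

December 2052 has 31 days and begins on Sunday.
The first Sunday is December 1.
Sundays fall on 1, 8, 15, 22, 29 — that's 5.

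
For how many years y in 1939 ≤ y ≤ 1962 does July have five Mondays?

July has 31 days; it has five Mondays when Monday falls among the first (month-length − 28) days — i.e. when July 1 is one of Monday/Sunday/Saturday.
July 1 by year: 1939:Sat✓ 1940:Mon✓ 1941:Tue 1942:Wed 1943:Thu 1944:Sat✓ 1945:Sun✓ 1946:Mon✓ 1947:Tue 1948:Thu 1949:Fri 1950:Sat✓ 1951:Sun✓ 1952:Tue 1953:Wed 1954:Thu 1955:Fri 1956:Sun✓ 1957:Mon✓ 1958:Tue 1959:Wed 1960:Fri 1961:Sat✓ 1962:Sun✓
Years with five Mondays: 1939, 1940, 1944, 1945, 1946, 1950, 1951, 1956, 1957, 1961, 1962 → 11.

11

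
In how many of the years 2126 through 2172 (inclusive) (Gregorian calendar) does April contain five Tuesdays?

14

April has 30 days; it has five Tuesdays when Tuesday falls among the first (month-length − 28) days — i.e. when April 1 is one of Tuesday/Monday.
April 1 by year: 2126:Mon✓ 2127:Tue✓ 2128:Thu 2129:Fri 2130:Sat 2131:Sun 2132:Tue✓ 2133:Wed 2134:Thu 2135:Fri 2136:Sun 2137:Mon✓ 2138:Tue✓ 2139:Wed 2140:Fri …(17 more)… 2158:Sat 2159:Sun 2160:Tue✓ 2161:Wed 2162:Thu 2163:Fri 2164:Sun 2165:Mon✓ 2166:Tue✓ 2167:Wed 2168:Fri 2169:Sat 2170:Sun 2171:Mon✓ 2172:Wed
Years with five Tuesdays: 2126, 2127, 2132, 2137, 2138, 2143, 2148, 2149, 2154, 2155, 2160, 2165, 2166, 2171 → 14.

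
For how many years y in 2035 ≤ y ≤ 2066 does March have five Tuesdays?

March has 31 days; it has five Tuesdays when Tuesday falls among the first (month-length − 28) days — i.e. when March 1 is one of Tuesday/Monday/Sunday.
March 1 by year: 2035:Thu 2036:Sat 2037:Sun✓ 2038:Mon✓ 2039:Tue✓ 2040:Thu 2041:Fri 2042:Sat 2043:Sun✓ 2044:Tue✓ 2045:Wed 2046:Thu 2047:Fri 2048:Sun✓ 2049:Mon✓ 2050:Tue✓ 2051:Wed 2052:Fri 2053:Sat 2054:Sun✓ 2055:Mon✓ 2056:Wed 2057:Thu 2058:Fri 2059:Sat 2060:Mon✓ 2061:Tue✓ 2062:Wed 2063:Thu 2064:Sat 2065:Sun✓ 2066:Mon✓
Years with five Tuesdays: 2037, 2038, 2039, 2043, 2044, 2048, 2049, 2050, 2054, 2055, 2060, 2061, 2065, 2066 → 14.

14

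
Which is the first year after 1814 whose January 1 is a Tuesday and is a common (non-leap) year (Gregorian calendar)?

1822

Jan 1 advances by 2 weekdays after a leap year and by 1 after a common year.
1814: Jan 1 is Saturday.
1815: Sunday
1816: Monday (leap)
1817: Wednesday
1818: Thursday
1819: Friday
1820: Saturday (leap)
1821: Monday
1822: Tuesday
1822 begins on a Tuesday and is a common year.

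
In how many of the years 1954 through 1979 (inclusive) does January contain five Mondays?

January has 31 days; it has five Mondays when Monday falls among the first (month-length − 28) days — i.e. when January 1 is one of Monday/Sunday/Saturday.
January 1 by year: 1954:Fri 1955:Sat✓ 1956:Sun✓ 1957:Tue 1958:Wed 1959:Thu 1960:Fri 1961:Sun✓ 1962:Mon✓ 1963:Tue 1964:Wed 1965:Fri 1966:Sat✓ 1967:Sun✓ 1968:Mon✓ 1969:Wed 1970:Thu 1971:Fri 1972:Sat✓ 1973:Mon✓ 1974:Tue 1975:Wed 1976:Thu 1977:Sat✓ 1978:Sun✓ 1979:Mon✓
Years with five Mondays: 1955, 1956, 1961, 1962, 1966, 1967, 1968, 1972, 1973, 1977, 1978, 1979 → 12.

12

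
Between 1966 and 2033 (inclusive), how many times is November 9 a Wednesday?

10

Track November 9's weekday year by year (advancing +1, or +2 across a Feb 29):
  1966: Wed ✓  1967: Thu (+1)  1968: Sat (+2)  1969: Sun (+1)  1970: Mon (+1)
  1971: Tue (+1)  1972: Thu (+2)  1973: Fri (+1)  1974: Sat (+1)  1975: Sun (+1)
  1976: Tue (+2)  1977: Wed (+1) ✓  1978: Thu (+1)  1979: Fri (+1)  … (40 more years) …
  2020: Mon (+2)  2021: Tue (+1)  2022: Wed (+1) ✓  2023: Thu (+1)  2024: Sat (+2)
  2025: Sun (+1)  2026: Mon (+1)  2027: Tue (+1)  2028: Thu (+2)  2029: Fri (+1)
  2030: Sat (+1)  2031: Sun (+1)  2032: Tue (+2)  2033: Wed (+1) ✓
Wednesday years: 1966, 1977, 1983, 1988, 1994, 2005, 2011, 2016, 2022, 2033 — 10 in total.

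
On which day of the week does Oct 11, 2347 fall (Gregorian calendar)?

January 1, 2347 is a Wednesday.
October 11 is day 284 of the year, i.e. 283 days after Jan 1.
283 mod 7 = 3, so advance 3 weekdays from Wednesday: Saturday.

Saturday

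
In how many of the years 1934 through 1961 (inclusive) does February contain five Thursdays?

1

February has 28 days (29 in leap years); it has five Thursdays when Thursday falls among the first (month-length − 28) days — i.e. when February 1 is Thursday in a leap year (never in a common year).
February 1 by year: 1934:Thu 1935:Fri 1936:Sat 1937:Mon 1938:Tue 1939:Wed 1940:Thu✓ 1941:Sat 1942:Sun 1943:Mon 1944:Tue 1945:Thu 1946:Fri 1947:Sat 1948:Sun 1949:Tue 1950:Wed 1951:Thu 1952:Fri 1953:Sun 1954:Mon 1955:Tue 1956:Wed 1957:Fri 1958:Sat 1959:Sun 1960:Mon 1961:Wed
Years with five Thursdays: 1940 → 1.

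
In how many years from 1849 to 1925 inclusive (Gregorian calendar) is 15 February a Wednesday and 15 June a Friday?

Check each year's weekday for 15 February and 15 June:
  1849: Thu/Fri  1850: Fri/Sat  1851: Sat/Sun  1852: Sun/Tue  1853: Tue/Wed  1854: Wed/Thu  1855: Thu/Fri  1856: Fri/Sun  1857: Sun/Mon  1858: Mon/Tue  1859: Tue/Wed  1860: Wed/Fri ✓  1861: Fri/Sat  1862: Sat/Sun  …(49 more)…  1912: Thu/Sat  1913: Sat/Sun  1914: Sun/Mon  1915: Mon/Tue  1916: Tue/Thu  1917: Thu/Fri  1918: Fri/Sat  1919: Sat/Sun  1920: Sun/Tue  1921: Tue/Wed  1922: Wed/Thu  1923: Thu/Fri  1924: Fri/Sun  1925: Sun/Mon
Both conditions hold in: 1860, 1888 — 2.

2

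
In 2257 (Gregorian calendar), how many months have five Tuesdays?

A month of length L has five Tuesdays iff its first Tuesday is on day ≤ L−28 (so day 1–3 in a 31-day month, 1–2 in a 30-day month, day 1 in a leap February).
Checking each month of 2257: Jan starts Thu (31d); Feb starts Sun (28d); Mar starts Sun (31d) ✓; Apr starts Wed (30d); May starts Fri (31d); Jun starts Mon (30d) ✓; Jul starts Wed (31d); Aug starts Sat (31d); Sep starts Tue (30d) ✓; Oct starts Thu (31d); Nov starts Sun (30d); Dec starts Tue (31d) ✓.
Five-Tuesday months: March, June, September, December → 4.

4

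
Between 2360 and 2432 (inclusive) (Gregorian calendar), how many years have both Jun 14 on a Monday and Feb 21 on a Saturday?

3

Check each year's weekday for Jun 14 and Feb 21:
  2360: Tue/Sun  2361: Wed/Tue  2362: Thu/Wed  2363: Fri/Thu  2364: Sun/Fri  2365: Mon/Sun  2366: Tue/Mon  2367: Wed/Tue  2368: Fri/Wed  2369: Sat/Fri  2370: Sun/Sat  2371: Mon/Sun  2372: Wed/Mon  2373: Thu/Wed  …(45 more)…  2419: Fri/Thu  2420: Sun/Fri  2421: Mon/Sun  2422: Tue/Mon  2423: Wed/Tue  2424: Fri/Wed  2425: Sat/Fri  2426: Sun/Sat  2427: Mon/Sun  2428: Wed/Mon  2429: Thu/Wed  2430: Fri/Thu  2431: Sat/Fri  2432: Mon/Sat ✓
Both conditions hold in: 2376, 2404, 2432 — 3.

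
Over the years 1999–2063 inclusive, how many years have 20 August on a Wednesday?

Track 20 August's weekday year by year (advancing +1, or +2 across a Feb 29):
  1999: Fri  2000: Sun (+2)  2001: Mon (+1)  2002: Tue (+1)  2003: Wed (+1) ✓
  2004: Fri (+2)  2005: Sat (+1)  2006: Sun (+1)  2007: Mon (+1)  2008: Wed (+2) ✓
  2009: Thu (+1)  2010: Fri (+1)  2011: Sat (+1)  2012: Mon (+2)  … (37 more years) …
  2050: Sat (+1)  2051: Sun (+1)  2052: Tue (+2)  2053: Wed (+1) ✓  2054: Thu (+1)
  2055: Fri (+1)  2056: Sun (+2)  2057: Mon (+1)  2058: Tue (+1)  2059: Wed (+1) ✓
  2060: Fri (+2)  2061: Sat (+1)  2062: Sun (+1)  2063: Mon (+1)
Wednesday years: 2003, 2008, 2014, 2025, 2031, 2036, 2042, 2053, 2059 — 9 in total.

9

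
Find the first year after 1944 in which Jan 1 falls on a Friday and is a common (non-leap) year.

Jan 1 advances by 2 weekdays after a leap year and by 1 after a common year.
1944: Jan 1 is Saturday (leap).
1945: Monday
1946: Tuesday
1947: Wednesday
1948: Thursday (leap)
1949: Saturday
1950: Sunday
1951: Monday
1952: Tuesday (leap)
1953: Thursday
1954: Friday
1954 begins on a Friday and is a common year.

1954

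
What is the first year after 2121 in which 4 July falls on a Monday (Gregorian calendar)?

2129

From one year to the next, a fixed date's weekday advances by 1, or by 2 when a Feb 29 lies between the two dates.
2121: July 4 is Friday.
2122: Saturday (+1)
2123: Sunday (+1)
2124: Tuesday (+2)
2125: Wednesday (+1)
2126: Thursday (+1)
2127: Friday (+1)
2128: Sunday (+2)
2129: Monday (+1)
4 July falls on a Monday in 2129.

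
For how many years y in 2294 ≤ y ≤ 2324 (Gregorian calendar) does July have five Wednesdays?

July has 31 days; it has five Wednesdays when Wednesday falls among the first (month-length − 28) days — i.e. when July 1 is one of Wednesday/Tuesday/Monday.
July 1 by year: 2294:Sun 2295:Mon✓ 2296:Wed✓ 2297:Thu 2298:Fri 2299:Sat 2300:Sun 2301:Mon✓ 2302:Tue✓ 2303:Wed✓ 2304:Fri 2305:Sat 2306:Sun 2307:Mon✓ 2308:Wed✓ 2309:Thu 2310:Fri 2311:Sat 2312:Mon✓ 2313:Tue✓ 2314:Wed✓ 2315:Thu 2316:Sat 2317:Sun 2318:Mon✓ 2319:Tue✓ 2320:Thu 2321:Fri 2322:Sat 2323:Sun 2324:Tue✓
Years with five Wednesdays: 2295, 2296, 2301, 2302, 2303, 2307, 2308, 2312, 2313, 2314, 2318, 2319, 2324 → 13.

13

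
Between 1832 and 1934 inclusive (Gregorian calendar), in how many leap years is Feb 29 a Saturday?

Leap years in 1832–1934: 25 of them.
Feb 29 weekday advances by 5 (mod 7) from one leap year to the next four years later (or differs when a century non-leap intervenes).
Leap-day weekdays: 1832:Wed 1836:Mon 1840:Sat✓ 1844:Thu 1848:Tue 1852:Sun 1856:Fri 1860:Wed 1864:Mon 1868:Sat✓ 1872:Thu 1876:Tue 1880:Sun 1884:Fri 1888:Wed 1892:Mon 1896:Sat✓ 1904:Mon 1908:Sat✓ 1912:Thu 1916:Tue 1920:Sun 1924:Fri 1928:Wed 1932:Mon
Saturday: 1840, 1868, 1896, 1908 → 4.

4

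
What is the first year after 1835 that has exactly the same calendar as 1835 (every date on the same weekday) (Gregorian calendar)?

1846

Two years share a calendar iff Jan 1 falls on the same weekday and both are leap or both are common. 1835: Jan 1 is Thursday, common year.
1836: Jan 1 Friday, leap
1837: Jan 1 Sunday, common
1838: Jan 1 Monday, common
1839: Jan 1 Tuesday, common
1840: Jan 1 Wednesday, leap
1841: Jan 1 Friday, common
1842: Jan 1 Saturday, common
1843: Jan 1 Sunday, common
1844: Jan 1 Monday, leap
1845: Jan 1 Wednesday, common
1846: Jan 1 Thursday, common
1846 matches on both conditions.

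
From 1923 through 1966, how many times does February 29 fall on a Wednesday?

2

Leap years in 1923–1966: 11 of them.
Feb 29 weekday advances by 5 (mod 7) from one leap year to the next four years later (or differs when a century non-leap intervenes).
Leap-day weekdays: 1924:Fri 1928:Wed✓ 1932:Mon 1936:Sat 1940:Thu 1944:Tue 1948:Sun 1952:Fri 1956:Wed✓ 1960:Mon 1964:Sat
Wednesday: 1928, 1956 → 2.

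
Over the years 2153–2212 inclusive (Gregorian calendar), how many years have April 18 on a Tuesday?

Track April 18's weekday year by year (advancing +1, or +2 across a Feb 29):
  2153: Wed  2154: Thu (+1)  2155: Fri (+1)  2156: Sun (+2)  2157: Mon (+1)
  2158: Tue (+1) ✓  2159: Wed (+1)  2160: Fri (+2)  2161: Sat (+1)  2162: Sun (+1)
  2163: Mon (+1)  2164: Wed (+2)  2165: Thu (+1)  2166: Fri (+1)  … (32 more years) …
  2199: Thu (+1)  2200: Fri (+1)  2201: Sat (+1)  2202: Sun (+1)  2203: Mon (+1)
  2204: Wed (+2)  2205: Thu (+1)  2206: Fri (+1)  2207: Sat (+1)  2208: Mon (+2)
  2209: Tue (+1) ✓  2210: Wed (+1)  2211: Thu (+1)  2212: Sat (+2)
Tuesday years: 2158, 2169, 2175, 2180, 2186, 2197, 2209 — 7 in total.

7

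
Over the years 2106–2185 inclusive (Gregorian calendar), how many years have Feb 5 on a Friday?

12

Track Feb 5's weekday year by year (advancing +1, or +2 across a Feb 29):
  2106: Fri ✓  2107: Sat (+1)  2108: Sun (+1)  2109: Tue (+2)  2110: Wed (+1)
  2111: Thu (+1)  2112: Fri (+1) ✓  2113: Sun (+2)  2114: Mon (+1)  2115: Tue (+1)
  2116: Wed (+1)  2117: Fri (+2) ✓  2118: Sat (+1)  2119: Sun (+1)  … (52 more years) …
  2172: Wed (+1)  2173: Fri (+2) ✓  2174: Sat (+1)  2175: Sun (+1)  2176: Mon (+1)
  2177: Wed (+2)  2178: Thu (+1)  2179: Fri (+1) ✓  2180: Sat (+1)  2181: Mon (+2)
  2182: Tue (+1)  2183: Wed (+1)  2184: Thu (+1)  2185: Sat (+2)
Friday years: 2106, 2112, 2117, 2123, 2134, 2140, 2145, 2151, 2162, 2168, 2173, 2179 — 12 in total.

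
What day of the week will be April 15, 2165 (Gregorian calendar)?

January 1, 2165 is a Tuesday.
April 15 is day 105 of the year, i.e. 104 days after Jan 1.
104 mod 7 = 6, so advance 6 weekdays from Tuesday: Monday.

Monday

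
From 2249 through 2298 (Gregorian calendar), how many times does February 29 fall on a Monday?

2

Leap years in 2249–2298: 12 of them.
Feb 29 weekday advances by 5 (mod 7) from one leap year to the next four years later (or differs when a century non-leap intervenes).
Leap-day weekdays: 2252:Sun 2256:Fri 2260:Wed 2264:Mon✓ 2268:Sat 2272:Thu 2276:Tue 2280:Sun 2284:Fri 2288:Wed 2292:Mon✓ 2296:Sat
Monday: 2264, 2292 → 2.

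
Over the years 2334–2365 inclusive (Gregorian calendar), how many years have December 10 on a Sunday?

Track December 10's weekday year by year (advancing +1, or +2 across a Feb 29):
  2334: Mon  2335: Tue (+1)  2336: Thu (+2)  2337: Fri (+1)  2338: Sat (+1)
  2339: Sun (+1) ✓  2340: Tue (+2)  2341: Wed (+1)  2342: Thu (+1)  2343: Fri (+1)
  2344: Sun (+2) ✓  2345: Mon (+1)  2346: Tue (+1)  2347: Wed (+1)  … (4 more years) …
  2352: Wed (+2)  2353: Thu (+1)  2354: Fri (+1)  2355: Sat (+1)  2356: Mon (+2)
  2357: Tue (+1)  2358: Wed (+1)  2359: Thu (+1)  2360: Sat (+2)  2361: Sun (+1) ✓
  2362: Mon (+1)  2363: Tue (+1)  2364: Thu (+2)  2365: Fri (+1)
Sunday years: 2339, 2344, 2350, 2361 — 4 in total.

4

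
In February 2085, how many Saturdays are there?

4

February 2085 has 28 days and begins on Thursday.
The first Saturday is February 3.
Saturdays fall on 3, 10, 17, 24 — that's 4.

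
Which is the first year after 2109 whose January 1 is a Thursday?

2111

Jan 1 advances by 2 weekdays after a leap year and by 1 after a common year.
2109: Jan 1 is Tuesday.
2110: Wednesday
2111: Thursday
2111 begins on a Thursday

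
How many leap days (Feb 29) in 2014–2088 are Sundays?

3

Leap years in 2014–2088: 19 of them.
Feb 29 weekday advances by 5 (mod 7) from one leap year to the next four years later (or differs when a century non-leap intervenes).
Leap-day weekdays: 2016:Mon 2020:Sat 2024:Thu 2028:Tue 2032:Sun✓ 2036:Fri 2040:Wed 2044:Mon 2048:Sat 2052:Thu 2056:Tue 2060:Sun✓ 2064:Fri 2068:Wed 2072:Mon 2076:Sat 2080:Thu 2084:Tue 2088:Sun✓
Sunday: 2032, 2060, 2088 → 3.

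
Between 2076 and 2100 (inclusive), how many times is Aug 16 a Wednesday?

Track Aug 16's weekday year by year (advancing +1, or +2 across a Feb 29):
  2076: Sun  2077: Mon (+1)  2078: Tue (+1)  2079: Wed (+1) ✓  2080: Fri (+2)
  2081: Sat (+1)  2082: Sun (+1)  2083: Mon (+1)  2084: Wed (+2) ✓  2085: Thu (+1)
  2086: Fri (+1)  2087: Sat (+1)  2088: Mon (+2)  2089: Tue (+1)  2090: Wed (+1) ✓
  2091: Thu (+1)  2092: Sat (+2)  2093: Sun (+1)  2094: Mon (+1)  2095: Tue (+1)
  2096: Thu (+2)  2097: Fri (+1)  2098: Sat (+1)  2099: Sun (+1)  2100: Mon (+1)
Wednesday years: 2079, 2084, 2090 — 3 in total.

3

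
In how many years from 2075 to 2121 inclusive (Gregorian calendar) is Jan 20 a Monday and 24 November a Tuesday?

2

Check each year's weekday for Jan 20 and 24 November:
  2075: Sun/Sun  2076: Mon/Tue ✓  2077: Wed/Wed  2078: Thu/Thu  2079: Fri/Fri  2080: Sat/Sun  2081: Mon/Mon  2082: Tue/Tue  2083: Wed/Wed  2084: Thu/Fri  2085: Sat/Sat  2086: Sun/Sun  2087: Mon/Mon  2088: Tue/Wed  …(19 more)…  2108: Fri/Sat  2109: Sun/Sun  2110: Mon/Mon  2111: Tue/Tue  2112: Wed/Thu  2113: Fri/Fri  2114: Sat/Sat  2115: Sun/Sun  2116: Mon/Tue ✓  2117: Wed/Wed  2118: Thu/Thu  2119: Fri/Fri  2120: Sat/Sun  2121: Mon/Mon
Both conditions hold in: 2076, 2116 — 2.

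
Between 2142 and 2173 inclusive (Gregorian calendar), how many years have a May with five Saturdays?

14

May has 31 days; it has five Saturdays when Saturday falls among the first (month-length − 28) days — i.e. when May 1 is one of Saturday/Friday/Thursday.
May 1 by year: 2142:Tue 2143:Wed 2144:Fri✓ 2145:Sat✓ 2146:Sun 2147:Mon 2148:Wed 2149:Thu✓ 2150:Fri✓ 2151:Sat✓ 2152:Mon 2153:Tue 2154:Wed 2155:Thu✓ 2156:Sat✓ 2157:Sun 2158:Mon 2159:Tue 2160:Thu✓ 2161:Fri✓ 2162:Sat✓ 2163:Sun 2164:Tue 2165:Wed 2166:Thu✓ 2167:Fri✓ 2168:Sun 2169:Mon 2170:Tue 2171:Wed 2172:Fri✓ 2173:Sat✓
Years with five Saturdays: 2144, 2145, 2149, 2150, 2151, 2155, 2156, 2160, 2161, 2162, 2166, 2167, 2172, 2173 → 14.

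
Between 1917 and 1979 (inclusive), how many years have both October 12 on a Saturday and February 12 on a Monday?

Check each year's weekday for October 12 and February 12:
  1917: Fri/Mon  1918: Sat/Tue  1919: Sun/Wed  1920: Tue/Thu  1921: Wed/Sat  1922: Thu/Sun  1923: Fri/Mon  1924: Sun/Tue  1925: Mon/Thu  1926: Tue/Fri  1927: Wed/Sat  1928: Fri/Sun  1929: Sat/Tue  1930: Sun/Wed  …(35 more)…  1966: Wed/Sat  1967: Thu/Sun  1968: Sat/Mon ✓  1969: Sun/Wed  1970: Mon/Thu  1971: Tue/Fri  1972: Thu/Sat  1973: Fri/Mon  1974: Sat/Tue  1975: Sun/Wed  1976: Tue/Thu  1977: Wed/Sat  1978: Thu/Sun  1979: Fri/Mon
Both conditions hold in: 1940, 1968 — 2.

2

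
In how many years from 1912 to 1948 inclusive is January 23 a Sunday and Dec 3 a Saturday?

3

Check each year's weekday for January 23 and Dec 3:
  1912: Tue/Tue  1913: Thu/Wed  1914: Fri/Thu  1915: Sat/Fri  1916: Sun/Sun  1917: Tue/Mon  1918: Wed/Tue  1919: Thu/Wed  1920: Fri/Fri  1921: Sun/Sat ✓  1922: Mon/Sun  1923: Tue/Mon  1924: Wed/Wed  1925: Fri/Thu  …(9 more)…  1935: Wed/Tue  1936: Thu/Thu  1937: Sat/Fri  1938: Sun/Sat ✓  1939: Mon/Sun  1940: Tue/Tue  1941: Thu/Wed  1942: Fri/Thu  1943: Sat/Fri  1944: Sun/Sun  1945: Tue/Mon  1946: Wed/Tue  1947: Thu/Wed  1948: Fri/Fri
Both conditions hold in: 1921, 1927, 1938 — 3.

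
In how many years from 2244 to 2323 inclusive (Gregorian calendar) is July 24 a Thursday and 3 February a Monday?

9

Check each year's weekday for July 24 and 3 February:
  2244: Wed/Sat  2245: Thu/Mon ✓  2246: Fri/Tue  2247: Sat/Wed  2248: Mon/Thu  2249: Tue/Sat  2250: Wed/Sun  2251: Thu/Mon ✓  2252: Sat/Tue  2253: Sun/Thu  2254: Mon/Fri  2255: Tue/Sat  2256: Thu/Sun  2257: Fri/Tue  …(52 more)…  2310: Sun/Thu  2311: Mon/Fri  2312: Wed/Sat  2313: Thu/Mon ✓  2314: Fri/Tue  2315: Sat/Wed  2316: Mon/Thu  2317: Tue/Sat  2318: Wed/Sun  2319: Thu/Mon ✓  2320: Sat/Tue  2321: Sun/Thu  2322: Mon/Fri  2323: Tue/Sat
Both conditions hold in: 2245, 2251, 2262, 2273, 2279, 2290, 2302, 2313, 2319 — 9.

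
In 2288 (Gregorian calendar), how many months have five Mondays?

5

A month of length L has five Mondays iff its first Monday is on day ≤ L−28 (so day 1–3 in a 31-day month, 1–2 in a 30-day month, day 1 in a leap February).
Checking each month of 2288: Jan starts Sun (31d) ✓; Feb starts Wed (29d); Mar starts Thu (31d); Apr starts Sun (30d) ✓; May starts Tue (31d); Jun starts Fri (30d); Jul starts Sun (31d) ✓; Aug starts Wed (31d); Sep starts Sat (30d); Oct starts Mon (31d) ✓; Nov starts Thu (30d); Dec starts Sat (31d) ✓.
Five-Monday months: January, April, July, October, December → 5.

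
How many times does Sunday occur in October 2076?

4

October 2076 has 31 days and begins on Thursday.
The first Sunday is October 4.
Sundays fall on 4, 11, 18, 25 — that's 4.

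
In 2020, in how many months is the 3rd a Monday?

Check the 3rd of each month of 2020: Jan 3: Fri, Feb 3: Mon, Mar 3: Tue, Apr 3: Fri, May 3: Sun, Jun 3: Wed, Jul 3: Fri, Aug 3: Mon, Sep 3: Thu, Oct 3: Sat, Nov 3: Tue, Dec 3: Thu.
Monday occurs in February, August — 2 months.

2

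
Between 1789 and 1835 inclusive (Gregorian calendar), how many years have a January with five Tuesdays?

19

January has 31 days; it has five Tuesdays when Tuesday falls among the first (month-length − 28) days — i.e. when January 1 is one of Tuesday/Monday/Sunday.
January 1 by year: 1789:Thu 1790:Fri 1791:Sat 1792:Sun✓ 1793:Tue✓ 1794:Wed 1795:Thu 1796:Fri 1797:Sun✓ 1798:Mon✓ 1799:Tue✓ 1800:Wed 1801:Thu 1802:Fri 1803:Sat …(17 more)… 1821:Mon✓ 1822:Tue✓ 1823:Wed 1824:Thu 1825:Sat 1826:Sun✓ 1827:Mon✓ 1828:Tue✓ 1829:Thu 1830:Fri 1831:Sat 1832:Sun✓ 1833:Tue✓ 1834:Wed 1835:Thu
Years with five Tuesdays: 1792, 1793, 1797, 1798, 1799, 1804, 1805, 1809, 1810, 1811, 1815, 1816, 1821, 1822, 1826, 1827, 1828, 1832, 1833 → 19.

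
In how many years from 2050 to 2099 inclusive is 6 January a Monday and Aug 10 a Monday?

1

Check each year's weekday for 6 January and Aug 10:
  2050: Thu/Wed  2051: Fri/Thu  2052: Sat/Sat  2053: Mon/Sun  2054: Tue/Mon  2055: Wed/Tue  2056: Thu/Thu  2057: Sat/Fri  2058: Sun/Sat  2059: Mon/Sun  2060: Tue/Tue  2061: Thu/Wed  2062: Fri/Thu  2063: Sat/Fri  …(22 more)…  2086: Sun/Sat  2087: Mon/Sun  2088: Tue/Tue  2089: Thu/Wed  2090: Fri/Thu  2091: Sat/Fri  2092: Sun/Sun  2093: Tue/Mon  2094: Wed/Tue  2095: Thu/Wed  2096: Fri/Fri  2097: Sun/Sat  2098: Mon/Sun  2099: Tue/Mon
Both conditions hold in: 2076 — 1.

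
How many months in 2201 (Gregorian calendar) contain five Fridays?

A month of length L has five Fridays iff its first Friday is on day ≤ L−28 (so day 1–3 in a 31-day month, 1–2 in a 30-day month, day 1 in a leap February).
Checking each month of 2201: Jan starts Thu (31d) ✓; Feb starts Sun (28d); Mar starts Sun (31d); Apr starts Wed (30d); May starts Fri (31d) ✓; Jun starts Mon (30d); Jul starts Wed (31d) ✓; Aug starts Sat (31d); Sep starts Tue (30d); Oct starts Thu (31d) ✓; Nov starts Sun (30d); Dec starts Tue (31d).
Five-Friday months: January, May, July, October → 4.

4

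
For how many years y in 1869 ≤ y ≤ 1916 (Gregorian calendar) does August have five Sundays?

August has 31 days; it has five Sundays when Sunday falls among the first (month-length − 28) days — i.e. when August 1 is one of Sunday/Saturday/Friday.
August 1 by year: 1869:Sun✓ 1870:Mon 1871:Tue 1872:Thu 1873:Fri✓ 1874:Sat✓ 1875:Sun✓ 1876:Tue 1877:Wed 1878:Thu 1879:Fri✓ 1880:Sun✓ 1881:Mon 1882:Tue 1883:Wed …(18 more)… 1902:Fri✓ 1903:Sat✓ 1904:Mon 1905:Tue 1906:Wed 1907:Thu 1908:Sat✓ 1909:Sun✓ 1910:Mon 1911:Tue 1912:Thu 1913:Fri✓ 1914:Sat✓ 1915:Sun✓ 1916:Tue
Years with five Sundays: 1869, 1873, 1874, 1875, 1879, 1880, 1884, 1885, 1886, 1890, 1891, 1896, 1897, 1902, 1903, 1908, 1909, 1913, 1914, 1915 → 20.

20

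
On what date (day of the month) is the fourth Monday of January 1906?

January 1, 1906 is a Monday, so the first Monday is the 1st.
The fourth Monday is 1 + 21 = 22.

22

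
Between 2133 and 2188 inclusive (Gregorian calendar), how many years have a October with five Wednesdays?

October has 31 days; it has five Wednesdays when Wednesday falls among the first (month-length − 28) days — i.e. when October 1 is one of Wednesday/Tuesday/Monday.
October 1 by year: 2133:Thu 2134:Fri 2135:Sat 2136:Mon✓ 2137:Tue✓ 2138:Wed✓ 2139:Thu 2140:Sat 2141:Sun 2142:Mon✓ 2143:Tue✓ 2144:Thu 2145:Fri 2146:Sat 2147:Sun …(26 more)… 2174:Sat 2175:Sun 2176:Tue✓ 2177:Wed✓ 2178:Thu 2179:Fri 2180:Sun 2181:Mon✓ 2182:Tue✓ 2183:Wed✓ 2184:Fri 2185:Sat 2186:Sun 2187:Mon✓ 2188:Wed✓
Years with five Wednesdays: 2136, 2137, 2138, 2142, 2143, 2148, 2149, 2153, 2154, 2155, 2159, 2160, 2164, 2165, 2166, 2170, 2171, 2176, 2177, 2181, 2182, 2183, 2187, 2188 → 24.

24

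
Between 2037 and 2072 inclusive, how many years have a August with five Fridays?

15

August has 31 days; it has five Fridays when Friday falls among the first (month-length − 28) days — i.e. when August 1 is one of Friday/Thursday/Wednesday.
August 1 by year: 2037:Sat 2038:Sun 2039:Mon 2040:Wed✓ 2041:Thu✓ 2042:Fri✓ 2043:Sat 2044:Mon 2045:Tue 2046:Wed✓ 2047:Thu✓ 2048:Sat 2049:Sun 2050:Mon 2051:Tue …(6 more)… 2058:Thu✓ 2059:Fri✓ 2060:Sun 2061:Mon 2062:Tue 2063:Wed✓ 2064:Fri✓ 2065:Sat 2066:Sun 2067:Mon 2068:Wed✓ 2069:Thu✓ 2070:Fri✓ 2071:Sat 2072:Mon
Years with five Fridays: 2040, 2041, 2042, 2046, 2047, 2052, 2053, 2057, 2058, 2059, 2063, 2064, 2068, 2069, 2070 → 15.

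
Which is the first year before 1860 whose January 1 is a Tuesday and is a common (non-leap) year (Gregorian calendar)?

Jan 1 advances by 2 weekdays after a leap year and by 1 after a common year.
1860: Jan 1 is Sunday (leap).
1859: Saturday
1858: Friday
1857: Thursday
1856: Tuesday (leap)
1855: Monday
1854: Sunday
1853: Saturday
1852: Thursday (leap)
1851: Wednesday
1850: Tuesday
1850 begins on a Tuesday and is a common year.

1850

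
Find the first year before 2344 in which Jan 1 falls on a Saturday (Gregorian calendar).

Jan 1 advances by 2 weekdays after a leap year and by 1 after a common year.
2344: Jan 1 is Saturday (leap).
2343: Friday
2342: Thursday
2341: Wednesday
2340: Monday (leap)
2339: Sunday
2338: Saturday
2338 begins on a Saturday

2338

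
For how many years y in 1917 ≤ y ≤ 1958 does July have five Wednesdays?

July has 31 days; it has five Wednesdays when Wednesday falls among the first (month-length − 28) days — i.e. when July 1 is one of Wednesday/Tuesday/Monday.
July 1 by year: 1917:Sun 1918:Mon✓ 1919:Tue✓ 1920:Thu 1921:Fri 1922:Sat 1923:Sun 1924:Tue✓ 1925:Wed✓ 1926:Thu 1927:Fri 1928:Sun 1929:Mon✓ 1930:Tue✓ 1931:Wed✓ …(12 more)… 1944:Sat 1945:Sun 1946:Mon✓ 1947:Tue✓ 1948:Thu 1949:Fri 1950:Sat 1951:Sun 1952:Tue✓ 1953:Wed✓ 1954:Thu 1955:Fri 1956:Sun 1957:Mon✓ 1958:Tue✓
Years with five Wednesdays: 1918, 1919, 1924, 1925, 1929, 1930, 1931, 1935, 1936, 1940, 1941, 1942, 1946, 1947, 1952, 1953, 1957, 1958 → 18.

18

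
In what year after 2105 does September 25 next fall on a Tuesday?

From one year to the next, a fixed date's weekday advances by 1, or by 2 when a Feb 29 lies between the two dates.
2105: September 25 is Friday.
2106: Saturday (+1)
2107: Sunday (+1)
2108: Tuesday (+2)
September 25 falls on a Tuesday in 2108.

2108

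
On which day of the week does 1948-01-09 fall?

Friday

January 1, 1948 is a Thursday.
January 9 is day 9 of the year, i.e. 8 days after Jan 1.
8 mod 7 = 1, so advance 1 weekday from Thursday: Friday.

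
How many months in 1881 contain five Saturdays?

5

A month of length L has five Saturdays iff its first Saturday is on day ≤ L−28 (so day 1–3 in a 31-day month, 1–2 in a 30-day month, day 1 in a leap February).
Checking each month of 1881: Jan starts Sat (31d) ✓; Feb starts Tue (28d); Mar starts Tue (31d); Apr starts Fri (30d) ✓; May starts Sun (31d); Jun starts Wed (30d); Jul starts Fri (31d) ✓; Aug starts Mon (31d); Sep starts Thu (30d); Oct starts Sat (31d) ✓; Nov starts Tue (30d); Dec starts Thu (31d) ✓.
Five-Saturday months: January, April, July, October, December → 5.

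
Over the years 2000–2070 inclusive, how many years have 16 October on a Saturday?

Track 16 October's weekday year by year (advancing +1, or +2 across a Feb 29):
  2000: Mon  2001: Tue (+1)  2002: Wed (+1)  2003: Thu (+1)  2004: Sat (+2) ✓
  2005: Sun (+1)  2006: Mon (+1)  2007: Tue (+1)  2008: Thu (+2)  2009: Fri (+1)
  2010: Sat (+1) ✓  2011: Sun (+1)  2012: Tue (+2)  2013: Wed (+1)  … (43 more years) …
  2057: Tue (+1)  2058: Wed (+1)  2059: Thu (+1)  2060: Sat (+2) ✓  2061: Sun (+1)
  2062: Mon (+1)  2063: Tue (+1)  2064: Thu (+2)  2065: Fri (+1)  2066: Sat (+1) ✓
  2067: Sun (+1)  2068: Tue (+2)  2069: Wed (+1)  2070: Thu (+1)
Saturday years: 2004, 2010, 2021, 2027, 2032, 2038, 2049, 2055, 2060, 2066 — 10 in total.

10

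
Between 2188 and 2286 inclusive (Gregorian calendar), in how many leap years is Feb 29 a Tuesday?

Leap years in 2188–2286: 24 of them.
Feb 29 weekday advances by 5 (mod 7) from one leap year to the next four years later (or differs when a century non-leap intervenes).
Leap-day weekdays: 2188:Fri 2192:Wed 2196:Mon 2204:Wed 2208:Mon 2212:Sat 2216:Thu 2220:Tue✓ 2224:Sun 2228:Fri 2232:Wed 2236:Mon 2240:Sat 2244:Thu 2248:Tue✓ 2252:Sun 2256:Fri 2260:Wed 2264:Mon 2268:Sat 2272:Thu 2276:Tue✓ 2280:Sun 2284:Fri
Tuesday: 2220, 2248, 2276 → 3.

3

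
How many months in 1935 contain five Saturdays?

A month of length L has five Saturdays iff its first Saturday is on day ≤ L−28 (so day 1–3 in a 31-day month, 1–2 in a 30-day month, day 1 in a leap February).
Checking each month of 1935: Jan starts Tue (31d); Feb starts Fri (28d); Mar starts Fri (31d) ✓; Apr starts Mon (30d); May starts Wed (31d); Jun starts Sat (30d) ✓; Jul starts Mon (31d); Aug starts Thu (31d) ✓; Sep starts Sun (30d); Oct starts Tue (31d); Nov starts Fri (30d) ✓; Dec starts Sun (31d).
Five-Saturday months: March, June, August, November → 4.

4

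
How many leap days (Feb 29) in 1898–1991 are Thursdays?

Leap years in 1898–1991: 22 of them.
Feb 29 weekday advances by 5 (mod 7) from one leap year to the next four years later (or differs when a century non-leap intervenes).
Leap-day weekdays: 1904:Mon 1908:Sat 1912:Thu✓ 1916:Tue 1920:Sun 1924:Fri 1928:Wed 1932:Mon 1936:Sat 1940:Thu✓ 1944:Tue 1948:Sun 1952:Fri 1956:Wed 1960:Mon 1964:Sat 1968:Thu✓ 1972:Tue 1976:Sun 1980:Fri 1984:Wed 1988:Mon
Thursday: 1912, 1940, 1968 → 3.

3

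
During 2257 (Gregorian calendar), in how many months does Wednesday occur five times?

A month of length L has five Wednesdays iff its first Wednesday is on day ≤ L−28 (so day 1–3 in a 31-day month, 1–2 in a 30-day month, day 1 in a leap February).
Checking each month of 2257: Jan starts Thu (31d); Feb starts Sun (28d); Mar starts Sun (31d); Apr starts Wed (30d) ✓; May starts Fri (31d); Jun starts Mon (30d); Jul starts Wed (31d) ✓; Aug starts Sat (31d); Sep starts Tue (30d) ✓; Oct starts Thu (31d); Nov starts Sun (30d); Dec starts Tue (31d) ✓.
Five-Wednesday months: April, July, September, December → 4.

4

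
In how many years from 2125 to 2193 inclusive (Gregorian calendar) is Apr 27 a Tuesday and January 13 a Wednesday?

Check each year's weekday for Apr 27 and January 13:
  2125: Fri/Sat  2126: Sat/Sun  2127: Sun/Mon  2128: Tue/Tue  2129: Wed/Thu  2130: Thu/Fri  2131: Fri/Sat  2132: Sun/Sun  2133: Mon/Tue  2134: Tue/Wed ✓  2135: Wed/Thu  2136: Fri/Fri  2137: Sat/Sun  2138: Sun/Mon  …(41 more)…  2180: Thu/Thu  2181: Fri/Sat  2182: Sat/Sun  2183: Sun/Mon  2184: Tue/Tue  2185: Wed/Thu  2186: Thu/Fri  2187: Fri/Sat  2188: Sun/Sun  2189: Mon/Tue  2190: Tue/Wed ✓  2191: Wed/Thu  2192: Fri/Fri  2193: Sat/Sun
Both conditions hold in: 2134, 2145, 2151, 2162, 2173, 2179, 2190 — 7.

7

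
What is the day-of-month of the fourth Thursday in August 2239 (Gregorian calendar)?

August 1, 2239 is a Thursday, so the first Thursday is the 1st.
The fourth Thursday is 1 + 21 = 22.

22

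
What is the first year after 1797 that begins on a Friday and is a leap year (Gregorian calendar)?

1808

Jan 1 advances by 2 weekdays after a leap year and by 1 after a common year.
1797: Jan 1 is Sunday.
1798: Monday
1799: Tuesday
1800: Wednesday
1801: Thursday
1802: Friday
1803: Saturday
1804: Sunday (leap)
1805: Tuesday
1806: Wednesday
1807: Thursday
1808: Friday (leap)
1808 begins on a Friday and is a leap year.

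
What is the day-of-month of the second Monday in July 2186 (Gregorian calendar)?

10

July 1, 2186 is a Saturday, so the first Monday is the 3rd.
The second Monday is 3 + 7 = 10.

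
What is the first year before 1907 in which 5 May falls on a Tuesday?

1903

From one year to the next, a fixed date's weekday advances by 1, or by 2 when a Feb 29 lies between the two dates.
1907: May 5 is Sunday.
1906: Saturday (−1)
1905: Friday (−1)
1904: Thursday (−1)
1903: Tuesday (−2)
5 May falls on a Tuesday in 1903.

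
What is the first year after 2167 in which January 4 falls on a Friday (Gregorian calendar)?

From one year to the next, a fixed date's weekday advances by 1, or by 2 when a Feb 29 lies between the two dates.
2167: January 4 is Sunday.
2168: Monday (+1)
2169: Wednesday (+2)
2170: Thursday (+1)
2171: Friday (+1)
January 4 falls on a Friday in 2171.

2171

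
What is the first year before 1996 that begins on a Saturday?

Jan 1 advances by 2 weekdays after a leap year and by 1 after a common year.
1996: Jan 1 is Monday (leap).
1995: Sunday
1994: Saturday
1994 begins on a Saturday

1994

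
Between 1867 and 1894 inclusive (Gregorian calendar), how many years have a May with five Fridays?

12

May has 31 days; it has five Fridays when Friday falls among the first (month-length − 28) days — i.e. when May 1 is one of Friday/Thursday/Wednesday.
May 1 by year: 1867:Wed✓ 1868:Fri✓ 1869:Sat 1870:Sun 1871:Mon 1872:Wed✓ 1873:Thu✓ 1874:Fri✓ 1875:Sat 1876:Mon 1877:Tue 1878:Wed✓ 1879:Thu✓ 1880:Sat 1881:Sun 1882:Mon 1883:Tue 1884:Thu✓ 1885:Fri✓ 1886:Sat 1887:Sun 1888:Tue 1889:Wed✓ 1890:Thu✓ 1891:Fri✓ 1892:Sun 1893:Mon 1894:Tue
Years with five Fridays: 1867, 1868, 1872, 1873, 1874, 1878, 1879, 1884, 1885, 1889, 1890, 1891 → 12.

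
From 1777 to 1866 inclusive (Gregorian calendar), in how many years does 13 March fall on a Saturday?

Track 13 March's weekday year by year (advancing +1, or +2 across a Feb 29):
  1777: Thu  1778: Fri (+1)  1779: Sat (+1) ✓  1780: Mon (+2)  1781: Tue (+1)
  1782: Wed (+1)  1783: Thu (+1)  1784: Sat (+2) ✓  1785: Sun (+1)  1786: Mon (+1)
  1787: Tue (+1)  1788: Thu (+2)  1789: Fri (+1)  1790: Sat (+1) ✓  … (62 more years) …
  1853: Sun (+1)  1854: Mon (+1)  1855: Tue (+1)  1856: Thu (+2)  1857: Fri (+1)
  1858: Sat (+1) ✓  1859: Sun (+1)  1860: Tue (+2)  1861: Wed (+1)  1862: Thu (+1)
  1863: Fri (+1)  1864: Sun (+2)  1865: Mon (+1)  1866: Tue (+1)
Saturday years: 1779, 1784, 1790, 1802, 1813, 1819, 1824, 1830, 1841, 1847, 1852, 1858 — 12 in total.

12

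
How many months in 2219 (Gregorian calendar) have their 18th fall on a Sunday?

Check the 18th of each month of 2219: Jan 18: Mon, Feb 18: Thu, Mar 18: Thu, Apr 18: Sun, May 18: Tue, Jun 18: Fri, Jul 18: Sun, Aug 18: Wed, Sep 18: Sat, Oct 18: Mon, Nov 18: Thu, Dec 18: Sat.
Sunday occurs in April, July — 2 months.

2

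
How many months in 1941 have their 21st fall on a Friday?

Check the 21st of each month of 1941: Jan 21: Tue, Feb 21: Fri, Mar 21: Fri, Apr 21: Mon, May 21: Wed, Jun 21: Sat, Jul 21: Mon, Aug 21: Thu, Sep 21: Sun, Oct 21: Tue, Nov 21: Fri, Dec 21: Sun.
Friday occurs in February, March, November — 3 months.

3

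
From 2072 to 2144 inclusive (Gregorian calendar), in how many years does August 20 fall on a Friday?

10

Track August 20's weekday year by year (advancing +1, or +2 across a Feb 29):
  2072: Sat  2073: Sun (+1)  2074: Mon (+1)  2075: Tue (+1)  2076: Thu (+2)
  2077: Fri (+1) ✓  2078: Sat (+1)  2079: Sun (+1)  2080: Tue (+2)  2081: Wed (+1)
  2082: Thu (+1)  2083: Fri (+1) ✓  2084: Sun (+2)  2085: Mon (+1)  … (45 more years) …
  2131: Mon (+1)  2132: Wed (+2)  2133: Thu (+1)  2134: Fri (+1) ✓  2135: Sat (+1)
  2136: Mon (+2)  2137: Tue (+1)  2138: Wed (+1)  2139: Thu (+1)  2140: Sat (+2)
  2141: Sun (+1)  2142: Mon (+1)  2143: Tue (+1)  2144: Thu (+2)
Friday years: 2077, 2083, 2088, 2094, 2100, 2106, 2117, 2123, 2128, 2134 — 10 in total.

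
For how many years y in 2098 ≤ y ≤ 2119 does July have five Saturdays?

July has 31 days; it has five Saturdays when Saturday falls among the first (month-length − 28) days — i.e. when July 1 is one of Saturday/Friday/Thursday.
July 1 by year: 2098:Tue 2099:Wed 2100:Thu✓ 2101:Fri✓ 2102:Sat✓ 2103:Sun 2104:Tue 2105:Wed 2106:Thu✓ 2107:Fri✓ 2108:Sun 2109:Mon 2110:Tue 2111:Wed 2112:Fri✓ 2113:Sat✓ 2114:Sun 2115:Mon 2116:Wed 2117:Thu✓ 2118:Fri✓ 2119:Sat✓
Years with five Saturdays: 2100, 2101, 2102, 2106, 2107, 2112, 2113, 2117, 2118, 2119 → 10.

10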